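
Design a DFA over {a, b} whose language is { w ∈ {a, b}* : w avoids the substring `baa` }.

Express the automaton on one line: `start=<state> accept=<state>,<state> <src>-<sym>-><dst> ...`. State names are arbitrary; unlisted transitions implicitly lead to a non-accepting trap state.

This is the complement of 'contains `baa`'. Use the same substring-matching states — q0 through q3 holding how much of `baa` has just been matched — but flip the accepting set: everything except the trap q3 accepts.
        a   b  
>* q0   q0  q1 
 * q1   q2  q1 
 * q2   q3  q1 
   q3   q3  q3 
(> = start, * = accepting)

start=q0 accept=q0,q1,q2 q0-a->q0 q0-b->q1 q1-a->q2 q1-b->q1 q2-a->q3 q2-b->q1 q3-a->q3 q3-b->q3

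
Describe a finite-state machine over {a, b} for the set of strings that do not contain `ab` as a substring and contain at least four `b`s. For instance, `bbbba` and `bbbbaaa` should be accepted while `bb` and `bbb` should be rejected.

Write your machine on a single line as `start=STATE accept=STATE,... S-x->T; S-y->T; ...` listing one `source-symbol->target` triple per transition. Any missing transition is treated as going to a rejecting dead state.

Build one automaton per condition and run them in lockstep. One (3 states) tracks partial matches of the forbidden pattern `ab`; the other (6 states) tracks the count of `b`s, saturating at 5. Each combined state is a pair, one component from each; accept when both components accept. Minimizing collapses redundant product states.
7 states suffice.
        a   b  
>  S0   S1  S2 
   S1   S1  S1 
   S2   S1  S3 
   S3   S1  S4 
   S4   S1  S5 
 * S5   S6  S5 
 * S6   S6  S1 
(> = start, * = accepting)

start=S0; accept=S5,S6; S0-a->S1; S0-b->S2; S1-a->S1; S1-b->S1; S2-a->S1; S2-b->S3; S3-a->S1; S3-b->S4; S4-a->S1; S4-b->S5; S5-a->S6; S5-b->S5; S6-a->S6; S6-b->S1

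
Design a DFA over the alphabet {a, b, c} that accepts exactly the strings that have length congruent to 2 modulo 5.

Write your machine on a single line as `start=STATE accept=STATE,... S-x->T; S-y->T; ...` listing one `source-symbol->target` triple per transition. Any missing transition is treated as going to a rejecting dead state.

start=q0; accept=q2; q0-a->q1; q0-b->q1; q0-c->q1; q1-a->q2; q1-b->q2; q1-c->q2; q2-a->q3; q2-b->q3; q2-c->q3; q3-a->q4; q3-b->q4; q3-c->q4; q4-a->q0; q4-b->q0; q4-c->q0

Count input length modulo 5: every symbol advances one step around the cycle q0 → q1 → q2 → q3 → q4 → q0. Accept at q2.
5 states suffice.
        a   b   c  
>  q0   q1  q1  q1 
   q1   q2  q2  q2 
 * q2   q3  q3  q3 
   q3   q4  q4  q4 
   q4   q0  q0  q0 
(> = start, * = accepting)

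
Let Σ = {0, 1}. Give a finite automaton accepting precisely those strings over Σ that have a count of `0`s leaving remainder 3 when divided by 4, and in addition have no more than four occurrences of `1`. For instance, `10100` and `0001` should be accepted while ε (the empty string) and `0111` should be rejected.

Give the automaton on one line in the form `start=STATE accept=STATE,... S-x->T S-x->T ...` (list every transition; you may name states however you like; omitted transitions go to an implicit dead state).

Handle the two conditions separately and then intersect. One (4 states) tracks the count of `0`s modulo 4; the other (6 states) tracks the count of `1`s, saturating at 5. Each combined state is a pair, one component from each; accept when both components accept.
With 24 states:
          0    1  
>  q0     q1   q2 
   q1     q3   q4 
   q2     q4   q5 
   q3     q6   q7 
   q4     q7   q8 
   q5     q8   q9 
 * q6     q0  q10 
   q7    q10  q11 
   q8    q11  q12 
   q9    q12  q13 
 * q10    q2  q14 
   q11   q14  q15 
   q12   q15  q16 
   q13   q16  q17 
 * q14    q5  q18 
   q15   q18  q19 
   q16   q19  q20 
   q17   q20  q17 
 * q18    q9  q21 
   q19   q21  q22 
   q20   q22  q20 
 * q21   q13  q23 
   q22   q23  q22 
   q23   q17  q23 
(> = start, * = accepting)

start=q0 accept=q6,q10,q14,q18,q21 q0-0->q1 q0-1->q2 q1-0->q3 q1-1->q4 q2-0->q4 q2-1->q5 q3-0->q6 q3-1->q7 q4-0->q7 q4-1->q8 q5-0->q8 q5-1->q9 q6-0->q0 q6-1->q10 q7-0->q10 q7-1->q11 q8-0->q11 q8-1->q12 q9-0->q12 q9-1->q13 q10-0->q2 q10-1->q14 q11-0->q14 q11-1->q15 q12-0->q15 q12-1->q16 q13-0->q16 q13-1->q17 q14-0->q5 q14-1->q18 q15-0->q18 q15-1->q19 q16-0->q19 q16-1->q20 q17-0->q20 q17-1->q17 q18-0->q9 q18-1->q21 q19-0->q21 q19-1->q22 q20-0->q22 q20-1->q20 q21-0->q13 q21-1->q23 q22-0->q23 q22-1->q22 q23-0->q17 q23-1->q23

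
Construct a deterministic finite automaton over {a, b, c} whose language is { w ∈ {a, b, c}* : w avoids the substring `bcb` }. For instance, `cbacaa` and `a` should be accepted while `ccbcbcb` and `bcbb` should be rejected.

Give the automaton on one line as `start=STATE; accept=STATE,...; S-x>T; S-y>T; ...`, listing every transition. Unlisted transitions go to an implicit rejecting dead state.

This is the complement of 'contains `bcb`'. Use the same substring-matching states — s0 through s3 holding how much of `bcb` has just been matched — but flip the accepting set: everything except the trap s3 accepts.
With 4 states:
        a   b   c  
>* s0   s0  s1  s0 
 * s1   s0  s1  s2 
 * s2   s0  s3  s0 
   s3   s3  s3  s3 
(> = start, * = accepting)

start=s0; accept=s0,s1,s2; s0-a>s0; s0-b>s1; s0-c>s0; s1-a>s0; s1-b>s1; s1-c>s2; s2-a>s0; s2-b>s3; s2-c>s0; s3-a>s3; s3-b>s3; s3-c>s3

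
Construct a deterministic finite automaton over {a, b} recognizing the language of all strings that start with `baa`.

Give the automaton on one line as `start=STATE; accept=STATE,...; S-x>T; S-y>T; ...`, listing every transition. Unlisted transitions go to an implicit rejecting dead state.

Check the first 3 symbols one by one: S0 through S2 record how many have matched `baa` so far; any wrong symbol goes to the dead state S4. After all 3 match we enter the accepting sink S3.
A 5-state machine:
        a   b  
>  S0   S4  S1 
   S1   S2  S4 
   S2   S3  S4 
 * S3   S3  S3 
   S4   S4  S4 
(> = start, * = accepting)

start=S0; accept=S3; S0-a>S4; S0-b>S1; S1-a>S2; S1-b>S4; S2-a>S3; S2-b>S4; S3-a>S3; S3-b>S3; S4-a>S4; S4-b>S4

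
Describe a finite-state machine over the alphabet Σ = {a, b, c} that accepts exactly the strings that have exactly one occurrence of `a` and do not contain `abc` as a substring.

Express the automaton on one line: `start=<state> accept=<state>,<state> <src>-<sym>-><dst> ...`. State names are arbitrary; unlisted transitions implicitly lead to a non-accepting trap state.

Handle the two conditions separately and then intersect. The first has 3 states tracking the count of `a`s, saturating at 2; the second has 4 states tracking partial matches of the forbidden pattern `abc`. A product state is a pair (one from each), accepting exactly when both do. Minimizing collapses redundant product states.
A 5-state machine:
        a   b   c  
>  q0   q1  q0  q0 
 * q1   q2  q3  q4 
   q2   q2  q2  q2 
 * q3   q2  q4  q2 
 * q4   q2  q4  q4 
(> = start, * = accepting)

start=q0 accept=q1,q3,q4 q0-a->q1 q0-b->q0 q0-c->q0 q1-a->q2 q1-b->q3 q1-c->q4 q2-a->q2 q2-b->q2 q2-c->q2 q3-a->q2 q3-b->q4 q3-c->q2 q4-a->q2 q4-b->q4 q4-c->q4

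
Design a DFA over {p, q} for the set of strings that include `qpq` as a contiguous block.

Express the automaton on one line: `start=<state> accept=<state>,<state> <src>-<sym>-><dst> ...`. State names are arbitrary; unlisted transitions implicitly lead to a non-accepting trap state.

States S0..S2 record the length of the longest prefix of `qpq` that matches the current input suffix. Reaching S3 means `qpq` has been seen, and we stay there forever. Accept from S3.
4 states suffice.
        p   q  
>  S0   S0  S1 
   S1   S2  S1 
   S2   S0  S3 
 * S3   S3  S3 
(> = start, * = accepting)

start=S0 accept=S3 S0-p->S0 S0-q->S1 S1-p->S2 S1-q->S1 S2-p->S0 S2-q->S3 S3-p->S3 S3-q->S3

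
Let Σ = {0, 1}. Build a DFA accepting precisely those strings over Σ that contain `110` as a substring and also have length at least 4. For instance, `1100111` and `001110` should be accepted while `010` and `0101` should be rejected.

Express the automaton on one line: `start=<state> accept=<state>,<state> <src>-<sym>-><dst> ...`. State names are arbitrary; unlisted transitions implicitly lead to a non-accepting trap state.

Handle the two conditions separately and then intersect. One (4 states) tracks whether and how much of `110` has been seen; the other (6 states) tracks the input length, saturating at 5. Each combined state is a pair, one component from each; accept when both components accept. Equivalent product states are then merged.
With 8 states:
        0   1  
>  s0   s1  s2 
   s1   s1  s3 
   s2   s1  s4 
   s3   s1  s5 
   s4   s6  s5 
   s5   s7  s5 
   s6   s7  s7 
 * s7   s7  s7 
(> = start, * = accepting)

start=s0 accept=s7 s0-0->s1 s0-1->s2 s1-0->s1 s1-1->s3 s2-0->s1 s2-1->s4 s3-0->s1 s3-1->s5 s4-0->s6 s4-1->s5 s5-0->s7 s5-1->s5 s6-0->s7 s6-1->s7 s7-0->s7 s7-1->s7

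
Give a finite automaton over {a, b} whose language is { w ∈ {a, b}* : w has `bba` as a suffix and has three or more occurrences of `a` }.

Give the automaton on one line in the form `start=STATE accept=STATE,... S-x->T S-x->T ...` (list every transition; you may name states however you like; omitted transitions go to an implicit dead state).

Run two small machines in parallel and take their product. One (4 states) tracks how much of the suffix `bba` has currently been matched; the other (5 states) tracks the count of `a`s, saturating at 4. Each combined state is a pair, one component from each; accept when both components accept.
A 19-state machine:
          a    b  
>  q0     q1   q2 
   q1     q3   q4 
   q2     q1   q5 
   q3     q6   q7 
   q4     q3   q8 
   q5     q9   q5 
   q6    q10  q11 
   q7     q6  q12 
   q8    q13   q8 
   q9     q3   q4 
   q10   q10  q14 
   q11   q10  q15 
   q12   q16  q12 
   q13    q6   q7 
   q14   q10  q17 
   q15   q18  q15 
 * q16   q10  q11 
   q17   q18  q17 
 * q18   q10  q14 
(> = start, * = accepting)

start=q0 accept=q16,q18 q0-a->q1 q0-b->q2 q1-a->q3 q1-b->q4 q2-a->q1 q2-b->q5 q3-a->q6 q3-b->q7 q4-a->q3 q4-b->q8 q5-a->q9 q5-b->q5 q6-a->q10 q6-b->q11 q7-a->q6 q7-b->q12 q8-a->q13 q8-b->q8 q9-a->q3 q9-b->q4 q10-a->q10 q10-b->q14 q11-a->q10 q11-b->q15 q12-a->q16 q12-b->q12 q13-a->q6 q13-b->q7 q14-a->q10 q14-b->q17 q15-a->q18 q15-b->q15 q16-a->q10 q16-b->q11 q17-a->q18 q17-b->q17 q18-a->q10 q18-b->q14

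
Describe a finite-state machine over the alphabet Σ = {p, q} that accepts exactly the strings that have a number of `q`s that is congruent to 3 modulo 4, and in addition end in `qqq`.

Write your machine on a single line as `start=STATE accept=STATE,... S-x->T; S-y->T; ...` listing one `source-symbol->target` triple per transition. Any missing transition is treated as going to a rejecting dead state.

Run two small machines in parallel and take their product. One (4 states) tracks the count of `q`s modulo 4; the other (4 states) tracks how much of the suffix `qqq` has currently been matched. Each combined state is a pair, one component from each; accept when both components accept.
With 16 states:
          p    q  
>  S0     S0   S1 
   S1     S2   S3 
   S2     S2   S4 
   S3     S5   S6 
   S4     S5   S7 
   S5     S5   S8 
 * S6     S9  S10 
   S7     S9  S10 
   S8     S9  S11 
   S9     S9  S12 
   S10    S0  S13 
   S11    S0  S13 
   S12    S0  S14 
   S13    S2  S15 
   S14    S2  S15 
   S15    S5   S6 
(> = start, * = accepting)

start=S0; accept=S6; S0-p->S0; S0-q->S1; S1-p->S2; S1-q->S3; S2-p->S2; S2-q->S4; S3-p->S5; S3-q->S6; S4-p->S5; S4-q->S7; S5-p->S5; S5-q->S8; S6-p->S9; S6-q->S10; S7-p->S9; S7-q->S10; S8-p->S9; S8-q->S11; S9-p->S9; S9-q->S12; S10-p->S0; S10-q->S13; S11-p->S0; S11-q->S13; S12-p->S0; S12-q->S14; S13-p->S2; S13-q->S15; S14-p->S2; S14-q->S15; S15-p->S5; S15-q->S6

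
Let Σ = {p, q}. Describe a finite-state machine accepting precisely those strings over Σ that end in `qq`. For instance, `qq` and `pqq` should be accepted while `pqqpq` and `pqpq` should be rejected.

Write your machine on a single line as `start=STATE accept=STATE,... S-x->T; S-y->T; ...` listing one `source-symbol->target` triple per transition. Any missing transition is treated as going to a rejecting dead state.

start=S0; accept=S2; S0-p->S0; S0-q->S1; S1-p->S0; S1-q->S2; S2-p->S0; S2-q->S2

Remember how much of `qq` the current input suffix matches. State S0 means no match yet; S1 means the last symbol is `q`; S2 means the last 2 symbols are `qq`. Only S2 accepts. On a mismatch, fall back to the longest proper suffix that is still a prefix of `qq`.
With 3 states:
        p   q  
>  S0   S0  S1 
   S1   S0  S2 
 * S2   S0  S2 
(> = start, * = accepting)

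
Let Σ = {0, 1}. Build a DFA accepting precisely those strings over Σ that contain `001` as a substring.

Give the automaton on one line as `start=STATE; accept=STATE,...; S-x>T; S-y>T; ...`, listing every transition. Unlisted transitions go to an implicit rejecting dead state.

States s0..s2 record the length of the longest prefix of `001` that matches the current input suffix. Reaching s3 means `001` has been seen, and we stay there forever. Accept from s3.
4 states suffice.
        0   1  
>  s0   s1  s0 
   s1   s2  s0 
   s2   s2  s3 
 * s3   s3  s3 
(> = start, * = accepting)

start=s0; accept=s3; s0-0>s1; s0-1>s0; s1-0>s2; s1-1>s0; s2-0>s2; s2-1>s3; s3-0>s3; s3-1>s3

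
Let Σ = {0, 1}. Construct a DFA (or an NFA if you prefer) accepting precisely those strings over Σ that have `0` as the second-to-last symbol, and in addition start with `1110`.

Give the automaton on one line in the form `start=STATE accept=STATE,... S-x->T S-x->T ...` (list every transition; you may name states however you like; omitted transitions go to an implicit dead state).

start=S0 accept=S10,S11 S0-0->S1 S0-1->S2 S1-0->S3 S1-1->S4 S2-0->S5 S2-1->S6 S3-0->S3 S3-1->S4 S4-0->S5 S4-1->S7 S5-0->S3 S5-1->S4 S6-0->S5 S6-1->S8 S7-0->S5 S7-1->S7 S8-0->S9 S8-1->S7 S9-0->S10 S9-1->S11 S10-0->S10 S10-1->S11 S11-0->S9 S11-1->S12 S12-0->S9 S12-1->S12

Build one automaton per condition and run them in lockstep. The first has 7 states tracking the last 2 symbols read; the second has 6 states tracking whether the input so far still matches the prefix `1110`. A product state is a pair (one from each), accepting exactly when both do.
13 states suffice.
          0    1  
>  S0     S1   S2 
   S1     S3   S4 
   S2     S5   S6 
   S3     S3   S4 
   S4     S5   S7 
   S5     S3   S4 
   S6     S5   S8 
   S7     S5   S7 
   S8     S9   S7 
   S9    S10  S11 
 * S10   S10  S11 
 * S11    S9  S12 
   S12    S9  S12 
(> = start, * = accepting)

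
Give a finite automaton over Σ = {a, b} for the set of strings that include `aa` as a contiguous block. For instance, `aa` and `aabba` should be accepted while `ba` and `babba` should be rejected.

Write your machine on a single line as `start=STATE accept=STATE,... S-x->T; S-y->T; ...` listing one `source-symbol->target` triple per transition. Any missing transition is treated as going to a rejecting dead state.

start=S0; accept=S2; S0-a->S1; S0-b->S0; S1-a->S2; S1-b->S0; S2-a->S2; S2-b->S2

States S0..S1 record the length of the longest prefix of `aa` that matches the current input suffix. Reaching S2 means `aa` has been seen, and we stay there forever. Accept from S2.
A 3-state machine:
        a   b  
>  S0   S1  S0 
   S1   S2  S0 
 * S2   S2  S2 
(> = start, * = accepting)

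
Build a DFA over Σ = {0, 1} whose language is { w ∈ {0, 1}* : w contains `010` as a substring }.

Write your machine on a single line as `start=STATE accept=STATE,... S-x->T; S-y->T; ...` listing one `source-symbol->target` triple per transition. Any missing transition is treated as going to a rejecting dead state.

Track how much of `010` has been matched so far: state s0 is no progress, s3 is the absorbing accept state reached once `010` has occurred. Intermediate states record partial matches; on a mismatch, fall back to the longest reusable overlap.
4 states suffice.
        0   1  
>  s0   s1  s0 
   s1   s1  s2 
   s2   s3  s0 
 * s3   s3  s3 
(> = start, * = accepting)

start=s0; accept=s3; s0-0->s1; s0-1->s0; s1-0->s1; s1-1->s2; s2-0->s3; s2-1->s0; s3-0->s3; s3-1->s3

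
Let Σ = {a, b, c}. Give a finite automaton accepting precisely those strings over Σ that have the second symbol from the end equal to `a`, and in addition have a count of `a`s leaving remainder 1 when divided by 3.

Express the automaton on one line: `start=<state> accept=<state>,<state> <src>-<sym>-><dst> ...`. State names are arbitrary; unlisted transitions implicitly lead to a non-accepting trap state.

Build one automaton per condition and run them in lockstep. One (13 states) tracks the last 2 symbols read; the other (3 states) tracks the count of `a`s modulo 3. Each combined state is a pair, one component from each; accept when both components accept. After merging equivalent states the machine shrinks.
        a   b   c  
>  q0   q1  q0  q0 
   q1   q2  q3  q3 
   q2   q4  q2  q2 
 * q3   q2  q5  q5 
   q4   q6  q0  q0 
   q5   q2  q5  q5 
 * q6   q2  q3  q3 
(> = start, * = accepting)

start=q0 accept=q3,q6 q0-a->q1 q0-b->q0 q0-c->q0 q1-a->q2 q1-b->q3 q1-c->q3 q2-a->q4 q2-b->q2 q2-c->q2 q3-a->q2 q3-b->q5 q3-c->q5 q4-a->q6 q4-b->q0 q4-c->q0 q5-a->q2 q5-b->q5 q5-c->q5 q6-a->q2 q6-b->q3 q6-c->q3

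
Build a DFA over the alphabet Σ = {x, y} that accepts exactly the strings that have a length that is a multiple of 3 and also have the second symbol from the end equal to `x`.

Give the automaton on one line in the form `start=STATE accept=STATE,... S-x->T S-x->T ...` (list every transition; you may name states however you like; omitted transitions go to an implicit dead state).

Handle the two conditions separately and then intersect. The first has 3 states tracking the input length modulo 3; the second has 7 states tracking the last 2 symbols read. A product state is a pair (one from each), accepting exactly when both do. After merging equivalent states the machine shrinks.
With 5 states:
       x  y 
>  A   B  B 
   B   C  D 
   C   E  E 
   D   A  A 
 * E   B  B 
(> = start, * = accepting)

start=A accept=E A-x->B A-y->B B-x->C B-y->D C-x->E C-y->E D-x->A D-y->A E-x->B E-y->B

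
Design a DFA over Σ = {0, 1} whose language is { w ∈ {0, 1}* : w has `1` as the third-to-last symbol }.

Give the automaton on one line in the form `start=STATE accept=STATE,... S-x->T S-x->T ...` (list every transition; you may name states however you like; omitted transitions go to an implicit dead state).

start=S0 accept=S11,S12,S13,S14 S0-0->S1 S0-1->S2 S1-0->S3 S1-1->S4 S2-0->S5 S2-1->S6 S3-0->S7 S3-1->S8 S4-0->S9 S4-1->S10 S5-0->S11 S5-1->S12 S6-0->S13 S6-1->S14 S7-0->S7 S7-1->S8 S8-0->S9 S8-1->S10 S9-0->S11 S9-1->S12 S10-0->S13 S10-1->S14 S11-0->S7 S11-1->S8 S12-0->S9 S12-1->S10 S13-0->S11 S13-1->S12 S14-0->S13 S14-1->S14

A DFA must remember the last 3 symbols (since which symbol is third-to-last isn't known until the input ends). Use one state per possible window of the last ≤3 symbols; accept from those whose window starts with `1`.
15 states suffice.
          0    1  
>  S0     S1   S2 
   S1     S3   S4 
   S2     S5   S6 
   S3     S7   S8 
   S4     S9  S10 
   S5    S11  S12 
   S6    S13  S14 
   S7     S7   S8 
   S8     S9  S10 
   S9    S11  S12 
   S10   S13  S14 
 * S11    S7   S8 
 * S12    S9  S10 
 * S13   S11  S12 
 * S14   S13  S14 
(> = start, * = accepting)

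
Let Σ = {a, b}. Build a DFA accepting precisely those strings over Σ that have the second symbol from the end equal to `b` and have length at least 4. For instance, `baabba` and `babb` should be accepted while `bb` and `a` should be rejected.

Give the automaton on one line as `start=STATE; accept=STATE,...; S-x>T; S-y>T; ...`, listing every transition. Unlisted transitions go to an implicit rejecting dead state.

Build one automaton per condition and run them in lockstep. The first has 7 states tracking the last 2 symbols read; the second has 6 states tracking the input length, saturating at 5. A product state is a pair (one from each), accepting exactly when both do.
19 states suffice.
          a    b  
>  q0     q1   q2 
   q1     q3   q4 
   q2     q5   q6 
   q3     q7   q8 
   q4     q9  q10 
   q5     q7   q8 
   q6     q9  q10 
   q7    q11  q12 
   q8    q13  q14 
   q9    q11  q12 
   q10   q13  q14 
   q11   q15  q16 
   q12   q17  q18 
 * q13   q15  q16 
 * q14   q17  q18 
   q15   q15  q16 
   q16   q17  q18 
 * q17   q15  q16 
 * q18   q17  q18 
(> = start, * = accepting)

start=q0; accept=q13,q14,q17,q18; q0-a>q1; q0-b>q2; q1-a>q3; q1-b>q4; q2-a>q5; q2-b>q6; q3-a>q7; q3-b>q8; q4-a>q9; q4-b>q10; q5-a>q7; q5-b>q8; q6-a>q9; q6-b>q10; q7-a>q11; q7-b>q12; q8-a>q13; q8-b>q14; q9-a>q11; q9-b>q12; q10-a>q13; q10-b>q14; q11-a>q15; q11-b>q16; q12-a>q17; q12-b>q18; q13-a>q15; q13-b>q16; q14-a>q17; q14-b>q18; q15-a>q15; q15-b>q16; q16-a>q17; q16-b>q18; q17-a>q15; q17-b>q16; q18-a>q17; q18-b>q18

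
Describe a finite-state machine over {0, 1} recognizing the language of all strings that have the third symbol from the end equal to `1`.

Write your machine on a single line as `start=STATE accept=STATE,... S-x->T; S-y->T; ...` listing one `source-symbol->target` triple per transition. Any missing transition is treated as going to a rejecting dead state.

Because acceptance depends on a position counted from the end, the machine has to buffer the most recent 3 symbols. Make each state the string of the last up-to-3 symbols read; on input `x` shift the window left and append `x`. Accept when the buffered window has length 3 and begins with `1`.
15 states suffice.
          0    1  
>  q0     q1   q2 
   q1     q3   q4 
   q2     q5   q6 
   q3     q7   q8 
   q4     q9  q10 
   q5    q11  q12 
   q6    q13  q14 
   q7     q7   q8 
   q8     q9  q10 
   q9    q11  q12 
   q10   q13  q14 
 * q11    q7   q8 
 * q12    q9  q10 
 * q13   q11  q12 
 * q14   q13  q14 
(> = start, * = accepting)

start=q0; accept=q11,q12,q13,q14; q0-0->q1; q0-1->q2; q1-0->q3; q1-1->q4; q2-0->q5; q2-1->q6; q3-0->q7; q3-1->q8; q4-0->q9; q4-1->q10; q5-0->q11; q5-1->q12; q6-0->q13; q6-1->q14; q7-0->q7; q7-1->q8; q8-0->q9; q8-1->q10; q9-0->q11; q9-1->q12; q10-0->q13; q10-1->q14; q11-0->q7; q11-1->q8; q12-0->q9; q12-1->q10; q13-0->q11; q13-1->q12; q14-0->q13; q14-1->q14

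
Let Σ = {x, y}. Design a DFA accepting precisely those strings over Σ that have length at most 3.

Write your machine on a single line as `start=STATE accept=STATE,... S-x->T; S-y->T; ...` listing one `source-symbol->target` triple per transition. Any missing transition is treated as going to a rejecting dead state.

start=q0; accept=q0,q1,q2,q3; q0-x->q1; q0-y->q1; q1-x->q2; q1-y->q2; q2-x->q3; q2-y->q3; q3-x->q4; q3-y->q4; q4-x->q4; q4-y->q4

We only need to distinguish lengths 0, 1, …, 3, and '>3'. Chain q0 → q1 → q2 → q3 → q4 on every symbol, with q4 looping. Accepting states: {q0, q1, q2, q3}.
        x   y  
>* q0   q1  q1 
 * q1   q2  q2 
 * q2   q3  q3 
 * q3   q4  q4 
   q4   q4  q4 
(> = start, * = accepting)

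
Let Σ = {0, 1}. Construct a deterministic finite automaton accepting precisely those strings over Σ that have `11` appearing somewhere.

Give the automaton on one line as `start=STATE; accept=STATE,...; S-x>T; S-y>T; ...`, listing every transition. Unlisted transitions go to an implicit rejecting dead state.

start=A; accept=C; A-0>A; A-1>B; B-0>A; B-1>C; C-0>C; C-1>C

States A..B record the length of the longest prefix of `11` that matches the current input suffix. Reaching C means `11` has been seen, and we stay there forever. Accept from C.
With 3 states:
       0  1 
>  A   A  B 
   B   A  C 
 * C   C  C 
(> = start, * = accepting)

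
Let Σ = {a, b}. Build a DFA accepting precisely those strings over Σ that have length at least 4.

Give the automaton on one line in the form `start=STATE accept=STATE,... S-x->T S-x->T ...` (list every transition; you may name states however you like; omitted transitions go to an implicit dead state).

Count input length up to 5: every symbol moves from q0 toward q5, which means 'more than 4' and absorbs. Accept from {q4, q5}.
A 6-state machine:
        a   b  
>  q0   q1  q1 
   q1   q2  q2 
   q2   q3  q3 
   q3   q4  q4 
 * q4   q5  q5 
 * q5   q5  q5 
(> = start, * = accepting)

start=q0 accept=q4,q5 q0-a->q1 q0-b->q1 q1-a->q2 q1-b->q2 q2-a->q3 q2-b->q3 q3-a->q4 q3-b->q4 q4-a->q5 q4-b->q5 q5-a->q5 q5-b->q5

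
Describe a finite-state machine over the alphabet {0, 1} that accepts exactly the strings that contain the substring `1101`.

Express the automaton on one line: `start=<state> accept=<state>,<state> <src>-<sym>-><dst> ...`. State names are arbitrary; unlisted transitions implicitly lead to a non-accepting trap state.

States S0..S3 record the length of the longest prefix of `1101` that matches the current input suffix. Reaching S4 means `1101` has been seen, and we stay there forever. Accept from S4.
5 states suffice.
        0   1  
>  S0   S0  S1 
   S1   S0  S2 
   S2   S3  S2 
   S3   S0  S4 
 * S4   S4  S4 
(> = start, * = accepting)

start=S0 accept=S4 S0-0->S0 S0-1->S1 S1-0->S0 S1-1->S2 S2-0->S3 S2-1->S2 S3-0->S0 S3-1->S4 S4-0->S4 S4-1->S4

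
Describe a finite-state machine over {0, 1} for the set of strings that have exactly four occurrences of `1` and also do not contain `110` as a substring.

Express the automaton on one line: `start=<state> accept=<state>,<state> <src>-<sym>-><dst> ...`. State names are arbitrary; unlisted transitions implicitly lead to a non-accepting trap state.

start=S0 accept=S8,S11 S0-0->S0 S0-1->S1 S1-0->S2 S1-1->S3 S2-0->S2 S2-1->S4 S3-0->S5 S3-1->S6 S4-0->S7 S4-1->S6 S5-0->S5 S5-1->S5 S6-0->S5 S6-1->S8 S7-0->S7 S7-1->S9 S8-0->S5 S8-1->S5 S9-0->S10 S9-1->S8 S10-0->S10 S10-1->S11 S11-0->S11 S11-1->S5

Handle the two conditions separately and then intersect. The first has 6 states tracking the count of `1`s, saturating at 5; the second has 4 states tracking partial matches of the forbidden pattern `110`. A product state is a pair (one from each), accepting exactly when both do. Minimizing collapses redundant product states.
A 12-state machine:
          0    1  
>  S0     S0   S1 
   S1     S2   S3 
   S2     S2   S4 
   S3     S5   S6 
   S4     S7   S6 
   S5     S5   S5 
   S6     S5   S8 
   S7     S7   S9 
 * S8     S5   S5 
   S9    S10   S8 
   S10   S10  S11 
 * S11   S11   S5 
(> = start, * = accepting)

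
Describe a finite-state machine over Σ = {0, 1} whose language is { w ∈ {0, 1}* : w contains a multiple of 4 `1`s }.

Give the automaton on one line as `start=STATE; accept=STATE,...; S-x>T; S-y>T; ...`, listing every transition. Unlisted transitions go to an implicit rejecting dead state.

start=q0; accept=q0; q0-0>q0; q0-1>q1; q1-0>q1; q1-1>q2; q2-0>q2; q2-1>q3; q3-0>q3; q3-1>q0

The only thing that matters is how many `1`s have appeared, reduced mod 4. Use one state per residue: q0 for 0, …, q3 for 3. Reading `1` moves to the next residue; anything else stays put. q0 is accepting.
A 4-state machine:
        0   1  
>* q0   q0  q1 
   q1   q1  q2 
   q2   q2  q3 
   q3   q3  q0 
(> = start, * = accepting)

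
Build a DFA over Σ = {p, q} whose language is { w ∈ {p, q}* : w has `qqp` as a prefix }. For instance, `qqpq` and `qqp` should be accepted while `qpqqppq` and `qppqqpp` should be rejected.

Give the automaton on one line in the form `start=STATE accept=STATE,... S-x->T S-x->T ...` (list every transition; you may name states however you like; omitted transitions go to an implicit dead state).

Walk along `qqp` while the input agrees: from A take `q` to B, and so on. Any deviation drops to the rejecting sink E. Once D is reached the prefix is confirmed and every continuation is accepted.
       p  q 
>  A   E  B 
   B   E  C 
   C   D  E 
 * D   D  D 
   E   E  E 
(> = start, * = accepting)

start=A accept=D A-p->E A-q->B B-p->E B-q->C C-p->D C-q->E D-p->D D-q->D E-p->E E-q->E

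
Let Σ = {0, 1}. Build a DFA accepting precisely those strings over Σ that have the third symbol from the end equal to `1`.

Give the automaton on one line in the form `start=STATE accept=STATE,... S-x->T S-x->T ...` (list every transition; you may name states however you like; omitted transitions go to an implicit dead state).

start=A accept=L,M,N,O A-0->B A-1->C B-0->D B-1->E C-0->F C-1->G D-0->H D-1->I E-0->J E-1->K F-0->L F-1->M G-0->N G-1->O H-0->H H-1->I I-0->J I-1->K J-0->L J-1->M K-0->N K-1->O L-0->H L-1->I M-0->J M-1->K N-0->L N-1->M O-0->N O-1->O

Because acceptance depends on a position counted from the end, the machine has to buffer the most recent 3 symbols. Make each state the string of the last up-to-3 symbols read; on input `x` shift the window left and append `x`. Accept when the buffered window has length 3 and begins with `1`.
15 states suffice.
       0  1 
>  A   B  C 
   B   D  E 
   C   F  G 
   D   H  I 
   E   J  K 
   F   L  M 
   G   N  O 
   H   H  I 
   I   J  K 
   J   L  M 
   K   N  O 
 * L   H  I 
 * M   J  K 
 * N   L  M 
 * O   N  O 
(> = start, * = accepting)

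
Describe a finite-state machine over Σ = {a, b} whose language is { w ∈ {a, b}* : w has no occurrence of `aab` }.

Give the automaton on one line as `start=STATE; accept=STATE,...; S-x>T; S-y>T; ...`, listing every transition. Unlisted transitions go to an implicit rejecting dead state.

Track partial matches of the forbidden pattern `aab`. State S3 is a dead state reached once `aab` has occurred; every other state accepts. S0 means no part of `aab` is currently matched.
4 states suffice.
        a   b  
>* S0   S1  S0 
 * S1   S2  S0 
 * S2   S2  S3 
   S3   S3  S3 
(> = start, * = accepting)

start=S0; accept=S0,S1,S2; S0-a>S1; S0-b>S0; S1-a>S2; S1-b>S0; S2-a>S2; S2-b>S3; S3-a>S3; S3-b>S3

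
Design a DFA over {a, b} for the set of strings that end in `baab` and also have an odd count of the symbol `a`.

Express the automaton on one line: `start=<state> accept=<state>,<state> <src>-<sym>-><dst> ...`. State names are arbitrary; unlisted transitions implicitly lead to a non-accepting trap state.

Run two small machines in parallel and take their product. One (5 states) tracks how much of the suffix `baab` has currently been matched; the other (2 states) tracks the count of `a`s modulo 2. Each combined state is a pair, one component from each; accept when both components accept. After merging equivalent states the machine shrinks.
With 6 states:
        a   b  
>  q0   q1  q0 
   q1   q0  q2 
   q2   q3  q2 
   q3   q4  q0 
   q4   q0  q5 
 * q5   q3  q2 
(> = start, * = accepting)

start=q0 accept=q5 q0-a->q1 q0-b->q0 q1-a->q0 q1-b->q2 q2-a->q3 q2-b->q2 q3-a->q4 q3-b->q0 q4-a->q0 q4-b->q5 q5-a->q3 q5-b->q2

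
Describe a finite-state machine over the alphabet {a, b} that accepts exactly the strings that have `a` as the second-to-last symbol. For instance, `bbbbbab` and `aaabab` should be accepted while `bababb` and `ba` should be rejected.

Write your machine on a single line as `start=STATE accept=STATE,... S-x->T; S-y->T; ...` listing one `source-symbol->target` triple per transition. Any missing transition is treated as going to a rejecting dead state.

A DFA must remember the last 2 symbols (since which symbol is second-to-last isn't known until the input ends). Use one state per possible window of the last ≤2 symbols; accept from those whose window starts with `a`.
7 states suffice.
        a   b  
>  q0   q1  q2 
   q1   q3  q4 
   q2   q5  q6 
 * q3   q3  q4 
 * q4   q5  q6 
   q5   q3  q4 
   q6   q5  q6 
(> = start, * = accepting)

start=q0; accept=q3,q4; q0-a->q1; q0-b->q2; q1-a->q3; q1-b->q4; q2-a->q5; q2-b->q6; q3-a->q3; q3-b->q4; q4-a->q5; q4-b->q6; q5-a->q3; q5-b->q4; q6-a->q5; q6-b->q6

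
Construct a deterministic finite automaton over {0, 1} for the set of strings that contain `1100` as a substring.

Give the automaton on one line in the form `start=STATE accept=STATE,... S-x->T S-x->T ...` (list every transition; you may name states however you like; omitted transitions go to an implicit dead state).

Track how much of `1100` has been matched so far: state A is no progress, E is the absorbing accept state reached once `1100` has occurred. Intermediate states record partial matches; on a mismatch, fall back to the longest reusable overlap.
5 states suffice.
       0  1 
>  A   A  B 
   B   A  C 
   C   D  C 
   D   E  B 
 * E   E  E 
(> = start, * = accepting)

start=A accept=E A-0->A A-1->B B-0->A B-1->C C-0->D C-1->C D-0->E D-1->B E-0->E E-1->E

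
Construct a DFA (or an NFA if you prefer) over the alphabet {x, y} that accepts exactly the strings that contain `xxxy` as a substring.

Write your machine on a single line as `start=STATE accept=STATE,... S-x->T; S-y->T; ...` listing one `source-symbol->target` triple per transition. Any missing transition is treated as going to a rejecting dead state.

States A..D record the length of the longest prefix of `xxxy` that matches the current input suffix. Reaching E means `xxxy` has been seen, and we stay there forever. Accept from E.
With 5 states:
       x  y 
>  A   B  A 
   B   C  A 
   C   D  A 
   D   D  E 
 * E   E  E 
(> = start, * = accepting)

start=A; accept=E; A-x->B; A-y->A; B-x->C; B-y->A; C-x->D; C-y->A; D-x->D; D-y->E; E-x->E; E-y->E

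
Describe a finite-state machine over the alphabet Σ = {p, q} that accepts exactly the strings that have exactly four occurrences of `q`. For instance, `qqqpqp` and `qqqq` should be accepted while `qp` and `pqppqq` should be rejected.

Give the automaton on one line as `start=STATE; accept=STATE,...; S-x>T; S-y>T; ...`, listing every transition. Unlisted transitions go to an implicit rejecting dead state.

Only the number of `q`s matters, and only up to 5. Make a chain s0 → s1 → s2 → s3 → s4 → s5 advanced by each `q` (with s5 absorbing); every other symbol self-loops. The accepting set is {s4}.
A 6-state machine:
        p   q  
>  s0   s0  s1 
   s1   s1  s2 
   s2   s2  s3 
   s3   s3  s4 
 * s4   s4  s5 
   s5   s5  s5 
(> = start, * = accepting)

start=s0; accept=s4; s0-p>s0; s0-q>s1; s1-p>s1; s1-q>s2; s2-p>s2; s2-q>s3; s3-p>s3; s3-q>s4; s4-p>s4; s4-q>s5; s5-p>s5; s5-q>s5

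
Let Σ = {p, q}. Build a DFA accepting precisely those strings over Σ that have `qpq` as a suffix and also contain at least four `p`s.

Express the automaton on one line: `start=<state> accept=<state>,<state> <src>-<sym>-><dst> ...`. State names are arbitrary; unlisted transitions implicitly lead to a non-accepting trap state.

start=s0 accept=s6 s0-p->s1 s0-q->s0 s1-p->s2 s1-q->s1 s2-p->s3 s2-q->s2 s3-p->s3 s3-q->s4 s4-p->s5 s4-q->s4 s5-p->s3 s5-q->s6 s6-p->s5 s6-q->s4

Build one automaton per condition and run them in lockstep. The first has 4 states tracking how much of the suffix `qpq` has currently been matched; the second has 6 states tracking the count of `p`s, saturating at 5. A product state is a pair (one from each), accepting exactly when both do. After merging equivalent states the machine shrinks.
        p   q  
>  s0   s1  s0 
   s1   s2  s1 
   s2   s3  s2 
   s3   s3  s4 
   s4   s5  s4 
   s5   s3  s6 
 * s6   s5  s4 
(> = start, * = accepting)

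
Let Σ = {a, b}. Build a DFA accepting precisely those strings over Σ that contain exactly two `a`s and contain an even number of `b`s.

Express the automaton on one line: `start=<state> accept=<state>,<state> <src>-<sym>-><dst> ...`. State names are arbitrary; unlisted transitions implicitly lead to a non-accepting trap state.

Run two small machines in parallel and take their product. One (4 states) tracks the count of `a`s, saturating at 3; the other (2 states) tracks the count of `b`s modulo 2. Each combined state is a pair, one component from each; accept when both components accept. Equivalent product states are then merged.
        a   b  
>  q0   q1  q2 
   q1   q3  q4 
   q2   q4  q0 
 * q3   q5  q6 
   q4   q6  q1 
   q5   q5  q5 
   q6   q5  q3 
(> = start, * = accepting)

start=q0 accept=q3 q0-a->q1 q0-b->q2 q1-a->q3 q1-b->q4 q2-a->q4 q2-b->q0 q3-a->q5 q3-b->q6 q4-a->q6 q4-b->q1 q5-a->q5 q5-b->q5 q6-a->q5 q6-b->q3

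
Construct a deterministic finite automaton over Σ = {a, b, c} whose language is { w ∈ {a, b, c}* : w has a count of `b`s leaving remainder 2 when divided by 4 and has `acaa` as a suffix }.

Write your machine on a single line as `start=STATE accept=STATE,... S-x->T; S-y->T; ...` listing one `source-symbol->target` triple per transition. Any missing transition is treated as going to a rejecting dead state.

Build one automaton per condition and run them in lockstep. The first has 4 states tracking the count of `b`s modulo 4; the second has 5 states tracking how much of the suffix `acaa` has currently been matched. A product state is a pair (one from each), accepting exactly when both do. Equivalent product states are then merged.
With 8 states:
        a   b   c  
>  S0   S0  S1  S0 
   S1   S1  S2  S1 
   S2   S3  S4  S2 
   S3   S3  S4  S5 
   S4   S4  S0  S4 
   S5   S6  S4  S2 
   S6   S7  S4  S5 
 * S7   S3  S4  S5 
(> = start, * = accepting)

start=S0; accept=S7; S0-a->S0; S0-b->S1; S0-c->S0; S1-a->S1; S1-b->S2; S1-c->S1; S2-a->S3; S2-b->S4; S2-c->S2; S3-a->S3; S3-b->S4; S3-c->S5; S4-a->S4; S4-b->S0; S4-c->S4; S5-a->S6; S5-b->S4; S5-c->S2; S6-a->S7; S6-b->S4; S6-c->S5; S7-a->S3; S7-b->S4; S7-c->S5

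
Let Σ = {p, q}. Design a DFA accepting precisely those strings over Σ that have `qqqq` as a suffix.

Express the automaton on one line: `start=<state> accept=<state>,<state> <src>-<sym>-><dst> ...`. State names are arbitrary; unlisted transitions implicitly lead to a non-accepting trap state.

start=S0 accept=S4 S0-p->S0 S0-q->S1 S1-p->S0 S1-q->S2 S2-p->S0 S2-q->S3 S3-p->S0 S3-q->S4 S4-p->S0 S4-q->S4

Let each state record the length of the longest suffix of the input read so far that is also a prefix of `qqqq`. S1 means the last symbol is `q`; S2 means the last 2 symbols are `qq`; S3 means the last 3 symbols are `qqq`; S4 means the last 4 symbols are `qqqq`. Accept only at S4, where the string currently ends in `qqqq`.
With 5 states:
        p   q  
>  S0   S0  S1 
   S1   S0  S2 
   S2   S0  S3 
   S3   S0  S4 
 * S4   S0  S4 
(> = start, * = accepting)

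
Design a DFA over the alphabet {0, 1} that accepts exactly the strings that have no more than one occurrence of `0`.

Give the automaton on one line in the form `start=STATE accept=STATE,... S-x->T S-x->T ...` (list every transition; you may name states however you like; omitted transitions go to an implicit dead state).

Count `0`s, saturating at 2: state A means no `0` yet, B means one `0` seen, C means more than one. Each `0` increments (capped at C); other symbols loop. Accept from {A, B}.
A 3-state machine:
       0  1 
>* A   B  A 
 * B   C  B 
   C   C  C 
(> = start, * = accepting)

start=A accept=A,B A-0->B A-1->A B-0->C B-1->B C-0->C C-1->C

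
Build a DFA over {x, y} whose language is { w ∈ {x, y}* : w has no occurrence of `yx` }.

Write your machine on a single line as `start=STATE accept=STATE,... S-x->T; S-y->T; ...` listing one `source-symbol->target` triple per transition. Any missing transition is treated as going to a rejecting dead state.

Track partial matches of the forbidden pattern `yx`. State S2 is a dead state reached once `yx` has occurred; every other state accepts. S0 means no part of `yx` is currently matched.
        x   y  
>* S0   S0  S1 
 * S1   S2  S1 
   S2   S2  S2 
(> = start, * = accepting)

start=S0; accept=S0,S1; S0-x->S0; S0-y->S1; S1-x->S2; S1-y->S1; S2-x->S2; S2-y->S2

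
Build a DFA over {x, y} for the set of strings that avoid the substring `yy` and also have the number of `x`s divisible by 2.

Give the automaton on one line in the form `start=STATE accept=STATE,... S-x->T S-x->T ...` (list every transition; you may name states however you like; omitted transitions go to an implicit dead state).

Handle the two conditions separately and then intersect. One (3 states) tracks partial matches of the forbidden pattern `yy`; the other (2 states) tracks the count of `x`s modulo 2. Each combined state is a pair, one component from each; accept when both components accept.
With 6 states:
        x   y  
>* q0   q1  q2 
   q1   q0  q3 
 * q2   q1  q4 
   q3   q0  q5 
   q4   q5  q4 
   q5   q4  q5 
(> = start, * = accepting)

start=q0 accept=q0,q2 q0-x->q1 q0-y->q2 q1-x->q0 q1-y->q3 q2-x->q1 q2-y->q4 q3-x->q0 q3-y->q5 q4-x->q5 q4-y->q4 q5-x->q4 q5-y->q5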